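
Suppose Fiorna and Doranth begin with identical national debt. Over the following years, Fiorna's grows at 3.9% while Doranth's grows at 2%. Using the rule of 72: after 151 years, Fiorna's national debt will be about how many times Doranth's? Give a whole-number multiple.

≈ 16 times

Rate gap = 3.9% − 2% = 1.9 points.
The ratio doubles every 72/1.9 ≈ 37.89 years.
151/37.89 ≈ 3.99 doublings → ratio ≈ 2^3.99 ≈ 16.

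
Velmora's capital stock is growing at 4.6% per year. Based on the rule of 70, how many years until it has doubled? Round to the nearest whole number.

about 15 years

At 4.6%, doubling takes about 70/4.6 = 15.22 years.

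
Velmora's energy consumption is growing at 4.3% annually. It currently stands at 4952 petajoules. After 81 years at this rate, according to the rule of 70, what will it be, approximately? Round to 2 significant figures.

Doubling time ≈ 70/4.3 = 16.28 years.
81 years is 81/16.28 ≈ 4.98 doublings, a factor of 2^4.98 ≈ 31.56.
4952 × 31.56 ≈ 160000 petajoules.

≈ 160000 petajoules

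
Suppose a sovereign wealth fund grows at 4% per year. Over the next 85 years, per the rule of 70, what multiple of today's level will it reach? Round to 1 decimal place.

approximately 29.0 times

Doubling time ≈ 70/4 = 17.50 years.
85 years / 17.50 ≈ 4.86 doublings → factor 2^4.86 ≈ 29.0.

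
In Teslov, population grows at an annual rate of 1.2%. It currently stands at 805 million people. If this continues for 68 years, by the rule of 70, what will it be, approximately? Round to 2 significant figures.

Doubling time ≈ 70/1.2 = 58.33 years.
68 years is 68/58.33 ≈ 1.17 doublings, a factor of 2^1.17 ≈ 2.25.
805 × 2.25 ≈ 1800 million people.

1800 million people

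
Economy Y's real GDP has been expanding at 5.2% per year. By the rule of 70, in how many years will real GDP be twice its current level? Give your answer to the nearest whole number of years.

70/5.2 ≈ 13.46, so it doubles roughly every 13 years.

approximately 13 years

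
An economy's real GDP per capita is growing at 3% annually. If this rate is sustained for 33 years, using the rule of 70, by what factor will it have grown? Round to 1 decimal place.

Doubling time ≈ 70/3 = 23.33 years.
33 years / 23.33 ≈ 1.41 doublings → factor 2^1.41 ≈ 2.7.

≈ 2.7 times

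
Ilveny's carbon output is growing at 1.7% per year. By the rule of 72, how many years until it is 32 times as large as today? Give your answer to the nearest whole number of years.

≈ 212 years

Doubling time ≈ 72/1.7 = 42.35 years.
32 = 2^5, so 5 doublings → 212 years.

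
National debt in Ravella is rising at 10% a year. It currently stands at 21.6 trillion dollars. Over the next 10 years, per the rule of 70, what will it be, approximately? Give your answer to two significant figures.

58 trillion dollars

It doubles every 70/10 ≈ 7.00 years, so 10 years is 1.43 doublings.
2^1.43 ≈ 2.69; 21.6 × 2.69 ≈ 58 trillion dollars.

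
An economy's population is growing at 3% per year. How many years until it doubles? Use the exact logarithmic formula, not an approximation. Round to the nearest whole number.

23 years

t = ln(2) / ln(1 + 0.03) = 0.6931 / 0.029559 ≈ 23.45.
≈ 23 years.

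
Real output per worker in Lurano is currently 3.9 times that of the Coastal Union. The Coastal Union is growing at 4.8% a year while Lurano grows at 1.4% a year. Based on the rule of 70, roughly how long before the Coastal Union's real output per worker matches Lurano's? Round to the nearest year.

≈ 40 years

The growth-rate gap is 4.8% − 1.4% = 3.4 percentage points.
So the ratio between them halves every 70/3.4 ≈ 20.59 years.
A 3.9 times gap takes log₂(3.9) ≈ 1.96 halvings to close: 1.96 × 20.59 ≈ 40 years.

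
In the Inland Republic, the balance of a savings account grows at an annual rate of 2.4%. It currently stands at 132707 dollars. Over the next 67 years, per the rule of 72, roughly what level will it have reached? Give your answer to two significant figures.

about 620000 dollars

It doubles every 72/2.4 ≈ 30.00 years, so 67 years is 2.23 doublings.
2^2.23 ≈ 4.69; 132707 × 4.69 ≈ 620000 dollars.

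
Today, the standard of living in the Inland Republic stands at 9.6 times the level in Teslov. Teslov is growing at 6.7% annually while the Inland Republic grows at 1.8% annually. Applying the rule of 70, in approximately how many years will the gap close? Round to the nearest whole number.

The growth-rate gap is 6.7% − 1.8% = 4.9 percentage points.
So the ratio between them halves every 70/4.9 ≈ 14.29 years.
A 9.6 times gap takes log₂(9.6) ≈ 3.26 halvings to close: 3.26 × 14.29 ≈ 47 years.

roughly 47 years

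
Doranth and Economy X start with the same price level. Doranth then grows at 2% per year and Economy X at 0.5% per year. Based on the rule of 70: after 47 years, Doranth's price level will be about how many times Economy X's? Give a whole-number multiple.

≈ 2 times

Rate gap = 2% − 0.5% = 1.5 points.
The ratio doubles every 70/1.5 ≈ 46.67 years.
47/46.67 ≈ 1.01 doublings → ratio ≈ 2^1.01 ≈ 2.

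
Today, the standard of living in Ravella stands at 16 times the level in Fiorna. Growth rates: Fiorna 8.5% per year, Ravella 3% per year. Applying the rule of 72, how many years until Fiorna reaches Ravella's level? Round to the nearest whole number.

What matters is the difference: 5.5 pp.
Rule of 72 on the gap: the ratio halves every 72/5.5 ≈ 13.09 years.
A 16 times gap closes after 4 halvings: 4 × 13.09 ≈ 52 years.

≈ 52 years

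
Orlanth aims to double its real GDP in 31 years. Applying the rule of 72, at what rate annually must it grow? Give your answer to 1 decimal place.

about 2.3%

72 / 31 ≈ 2.32, so about 2.3% annually.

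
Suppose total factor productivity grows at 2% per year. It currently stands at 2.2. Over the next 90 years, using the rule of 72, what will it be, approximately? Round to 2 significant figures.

Doubling time ≈ 72/2 = 36.00 years.
90 years is 90/36.00 ≈ 2.50 doublings, a factor of 2^2.50 ≈ 5.66.
2.2 × 5.66 ≈ 12.

about 12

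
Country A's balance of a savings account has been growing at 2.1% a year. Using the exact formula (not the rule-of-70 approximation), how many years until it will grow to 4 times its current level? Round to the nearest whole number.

67 years

t = ln(4) / ln(1 + 0.021) = 1.3863 / 0.020783 ≈ 66.70.
≈ 67 years.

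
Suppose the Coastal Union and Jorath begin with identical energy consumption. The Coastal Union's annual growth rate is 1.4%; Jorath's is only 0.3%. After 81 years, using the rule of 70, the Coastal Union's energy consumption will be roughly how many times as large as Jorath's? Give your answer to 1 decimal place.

around 2.4 times

the Coastal Union pulls ahead at 1.1 pp per year, so the ratio doubles every 70/1.1 ≈ 63.64 years.
In 81 years that's 1.27 doublings: 2^1.27 ≈ 2.4.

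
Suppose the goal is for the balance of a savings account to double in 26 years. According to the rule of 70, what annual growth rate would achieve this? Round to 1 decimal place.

70 / 26 ≈ 2.69, so about 2.7% annually.

about 2.7% annually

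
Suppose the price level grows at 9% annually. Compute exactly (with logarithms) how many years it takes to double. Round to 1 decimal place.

8.0 years

t = ln(2) / ln(1 + 0.09) = 0.6931 / 0.086178 ≈ 8.04.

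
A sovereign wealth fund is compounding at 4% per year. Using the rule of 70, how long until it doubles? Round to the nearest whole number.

approximately 18 years

70/4 ≈ 17.50, so it doubles roughly every 18 years.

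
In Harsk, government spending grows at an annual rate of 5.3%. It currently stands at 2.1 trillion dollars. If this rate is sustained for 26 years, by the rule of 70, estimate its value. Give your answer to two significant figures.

8.2 trillion dollars

It doubles every 70/5.3 ≈ 13.21 years, so 26 years is 1.97 doublings.
2^1.97 ≈ 3.92; 2.1 × 3.92 ≈ 8.2 trillion dollars.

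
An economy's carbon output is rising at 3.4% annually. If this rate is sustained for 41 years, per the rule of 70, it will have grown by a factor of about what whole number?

about 4 times

At 3.4% one doubling takes ≈ 20.59 years; 41 years is 2 of them, so ×4.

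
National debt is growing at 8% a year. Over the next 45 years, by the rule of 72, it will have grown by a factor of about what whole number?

Doubling time ≈ 72/8 = 9.00 years.
45/9.00 ≈ 5 doublings, so about 2^5 = 32×.

around 32 times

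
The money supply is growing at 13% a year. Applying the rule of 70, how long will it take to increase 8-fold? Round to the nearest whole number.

One doubling takes 70/13 = 5.38 years.
8 = 2^3, so 3 doublings → 16 years.

roughly 16 years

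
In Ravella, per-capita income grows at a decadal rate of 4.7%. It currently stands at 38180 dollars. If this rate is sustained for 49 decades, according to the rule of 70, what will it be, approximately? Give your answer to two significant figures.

Doubling time ≈ 70/4.7 = 14.89 decades.
49 decades is 49/14.89 ≈ 3.29 doublings, a factor of 2^3.29 ≈ 9.78.
38180 × 9.78 ≈ 370000 dollars.

approximately 370000 dollars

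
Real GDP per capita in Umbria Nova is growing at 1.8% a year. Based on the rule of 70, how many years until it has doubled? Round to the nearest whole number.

Doubling time ≈ 70 / 1.8 = 38.89 years.

around 39 years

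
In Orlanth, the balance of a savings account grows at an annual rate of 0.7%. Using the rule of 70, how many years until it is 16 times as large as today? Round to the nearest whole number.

roughly 400 years

One doubling takes 70/0.7 = 100.00 years.
16 = 2^4, so 4 doublings → 400 years.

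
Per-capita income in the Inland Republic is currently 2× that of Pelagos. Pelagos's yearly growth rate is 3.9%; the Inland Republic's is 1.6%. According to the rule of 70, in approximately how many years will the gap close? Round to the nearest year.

What matters is the difference: 2.3 pp.
Rule of 70 on the gap: the ratio halves every 70/2.3 ≈ 30.43 years.
A 2× gap closes after 1 halving: 1 × 30.43 ≈ 30 years.

approximately 30 years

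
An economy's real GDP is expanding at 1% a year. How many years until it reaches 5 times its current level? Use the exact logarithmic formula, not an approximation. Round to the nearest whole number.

162 years

t = ln(5) / ln(1 + 0.01) = 1.6094 / 0.009950 ≈ 161.75.
≈ 162 years.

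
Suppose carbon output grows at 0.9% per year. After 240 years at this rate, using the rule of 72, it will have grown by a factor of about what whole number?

72/0.9 ≈ 80.00 years per doubling.
240 years fits 3 doublings: 2^3 = 8.

roughly 8 times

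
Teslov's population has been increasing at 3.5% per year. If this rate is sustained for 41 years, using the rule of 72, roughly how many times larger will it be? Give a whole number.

4 times

Doubling time ≈ 72/3.5 = 20.57 years.
41/20.57 ≈ 2 doublings, so about 2^2 = 4×.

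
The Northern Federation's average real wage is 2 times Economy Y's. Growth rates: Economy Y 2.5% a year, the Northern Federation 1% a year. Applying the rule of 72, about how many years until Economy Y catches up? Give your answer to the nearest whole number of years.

The growth-rate gap is 2.5% − 1% = 1.5 percentage points.
So the ratio between them halves every 72/1.5 ≈ 48.00 years.
A 2 times gap closes after 1 halving: 1 × 48.00 ≈ 48 years.

approximately 48 years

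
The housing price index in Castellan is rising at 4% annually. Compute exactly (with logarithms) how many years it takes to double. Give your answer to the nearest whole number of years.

18 years

t = ln(2) / ln(1 + 0.04) = 0.6931 / 0.039221 ≈ 17.67.
≈ 18 years.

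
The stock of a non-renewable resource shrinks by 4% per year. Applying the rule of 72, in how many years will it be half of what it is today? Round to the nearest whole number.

about 18 years

The rule works in reverse for decay: 72/4 ≈ 18.00 years to halve.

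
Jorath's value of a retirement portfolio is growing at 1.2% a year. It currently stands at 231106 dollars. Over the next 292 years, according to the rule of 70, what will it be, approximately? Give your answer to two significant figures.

It doubles every 70/1.2 ≈ 58.33 years, so 292 years is 5.01 doublings.
2^5.01 ≈ 32.22; 231106 × 32.22 ≈ 7400000 dollars.

approximately 7400000 dollars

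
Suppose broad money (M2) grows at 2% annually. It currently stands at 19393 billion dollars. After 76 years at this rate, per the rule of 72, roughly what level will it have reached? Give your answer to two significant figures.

Doubling time ≈ 72/2 = 36.00 years.
76 years is 76/36.00 ≈ 2.11 doublings, a factor of 2^2.11 ≈ 4.32.
19393 × 4.32 ≈ 84000 billion dollars.

≈ 84000 billion dollars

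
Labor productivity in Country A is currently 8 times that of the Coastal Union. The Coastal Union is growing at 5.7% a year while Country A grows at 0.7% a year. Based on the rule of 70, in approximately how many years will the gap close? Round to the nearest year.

roughly 42 years

What matters is the difference: 5 pp.
Rule of 70 on the gap: the ratio halves every 70/5 ≈ 14.00 years.
An 8 times gap closes after 3 halvings: 3 × 14.00 ≈ 42 years.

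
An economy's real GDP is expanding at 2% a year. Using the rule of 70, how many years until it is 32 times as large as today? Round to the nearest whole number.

One doubling takes 70/2 = 35.00 years.
32 = 2^5, so 5 doublings → 175 years.

approximately 175 years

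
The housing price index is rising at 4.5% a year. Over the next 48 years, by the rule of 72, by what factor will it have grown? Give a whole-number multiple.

about 8 times

At 4.5% one doubling takes ≈ 16.00 years; 48 years is 3 of them, so ×8.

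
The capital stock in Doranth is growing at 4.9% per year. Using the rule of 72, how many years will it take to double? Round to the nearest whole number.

At 4.9%, doubling takes about 72/4.9 = 14.69 years.

around 15 years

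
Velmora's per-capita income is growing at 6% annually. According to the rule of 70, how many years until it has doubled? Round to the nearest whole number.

12 years

At 6%, doubling takes about 70/6 = 11.67 years.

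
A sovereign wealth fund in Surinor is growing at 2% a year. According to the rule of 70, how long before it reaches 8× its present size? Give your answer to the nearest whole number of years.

approximately 105 years

One doubling takes 70/2 = 35.00 years.
Getting to 8× needs 3 doublings: 3 × 35.00 ≈ 105 years.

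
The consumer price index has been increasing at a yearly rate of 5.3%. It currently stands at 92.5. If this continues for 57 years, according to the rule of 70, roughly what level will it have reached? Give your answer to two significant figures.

Doubling time ≈ 70/5.3 = 13.21 years.
57 years is 57/13.21 ≈ 4.31 doublings, a factor of 2^4.31 ≈ 19.84.
92.5 × 19.84 ≈ 1800.

1800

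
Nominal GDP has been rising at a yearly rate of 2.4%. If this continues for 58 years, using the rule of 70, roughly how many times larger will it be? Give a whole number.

At 2.4% one doubling takes ≈ 29.17 years; 58 years is 2 of them, so ×4.

roughly 4 times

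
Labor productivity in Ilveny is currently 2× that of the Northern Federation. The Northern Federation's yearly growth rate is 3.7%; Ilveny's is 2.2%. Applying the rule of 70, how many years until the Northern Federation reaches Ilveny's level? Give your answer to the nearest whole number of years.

roughly 47 years

The growth-rate gap is 3.7% − 2.2% = 1.5 percentage points.
So the ratio between them halves every 70/1.5 ≈ 46.67 years.
A 2× gap closes after 1 halving: 1 × 46.67 ≈ 47 years.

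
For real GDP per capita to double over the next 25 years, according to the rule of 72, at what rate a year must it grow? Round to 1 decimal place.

around 2.9% a year

72 / 25 ≈ 2.88, so about 2.9% a year.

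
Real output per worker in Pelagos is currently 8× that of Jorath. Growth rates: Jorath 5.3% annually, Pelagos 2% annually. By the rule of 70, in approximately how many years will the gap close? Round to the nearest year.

64 years

Jorath gains on Pelagos at 5.3% − 2% = 3.3 points a year.
At that relative rate the gap halves every 70/3.3 ≈ 21.21 years.
An 8× gap closes after 3 halvings: 3 × 21.21 ≈ 64 years.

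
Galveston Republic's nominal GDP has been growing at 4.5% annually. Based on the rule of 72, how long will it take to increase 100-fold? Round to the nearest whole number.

106 years

At 4.5% it doubles every 72/4.5 ≈ 16.00 years.
Reaching 100× takes log₂(100) ≈ 6.64 doublings.
6.64 × 16.00 ≈ 106 years.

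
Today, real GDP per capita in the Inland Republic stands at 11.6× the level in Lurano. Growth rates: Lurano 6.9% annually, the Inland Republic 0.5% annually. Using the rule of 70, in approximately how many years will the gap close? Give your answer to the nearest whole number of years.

about 39 years

The growth-rate gap is 6.9% − 0.5% = 6.4 percentage points.
So the ratio between them halves every 70/6.4 ≈ 10.94 years.
An 11.6× gap takes log₂(11.6) ≈ 3.54 halvings to close: 3.54 × 10.94 ≈ 39 years.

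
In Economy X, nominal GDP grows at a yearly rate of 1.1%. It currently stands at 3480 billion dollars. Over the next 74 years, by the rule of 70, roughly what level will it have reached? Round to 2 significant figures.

It doubles every 70/1.1 ≈ 63.64 years, so 74 years is 1.16 doublings.
2^1.16 ≈ 2.23; 3480 × 2.23 ≈ 7800 billion dollars.

around 7800 billion dollars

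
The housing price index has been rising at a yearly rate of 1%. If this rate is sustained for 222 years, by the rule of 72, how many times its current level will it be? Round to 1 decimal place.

Doubling time ≈ 72/1 = 72.00 years.
222 years / 72.00 ≈ 3.08 doublings → factor 2^3.08 ≈ 8.5.

around 8.5 times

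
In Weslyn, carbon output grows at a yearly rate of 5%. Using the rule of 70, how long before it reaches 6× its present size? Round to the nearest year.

about 36 years

Doubling time ≈ 70/5 = 14.00 years.
Reaching 6× takes log₂(6) ≈ 2.58 doublings.
2.58 × 14.00 ≈ 36 years.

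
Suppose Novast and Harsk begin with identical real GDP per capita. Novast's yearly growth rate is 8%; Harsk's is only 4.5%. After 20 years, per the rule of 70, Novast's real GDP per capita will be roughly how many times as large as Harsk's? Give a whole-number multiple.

Rate gap = 8% − 4.5% = 3.5 points.
The ratio doubles every 70/3.5 ≈ 20.00 years.
20/20.00 ≈ 1.00 doublings → ratio ≈ 2^1.00 ≈ 2.

around 2 times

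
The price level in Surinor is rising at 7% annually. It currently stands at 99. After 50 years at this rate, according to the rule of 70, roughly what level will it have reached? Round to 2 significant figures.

roughly 3200

Doubling time ≈ 70/7 = 10.00 years.
50 years is 50/10.00 ≈ 5.00 doublings, a factor of 2^5.00 ≈ 32.00.
99 × 32.00 ≈ 3200.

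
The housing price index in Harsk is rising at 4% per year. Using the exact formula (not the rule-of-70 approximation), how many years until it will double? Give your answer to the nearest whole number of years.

18 years

t = ln(2) / ln(1 + 0.04) = 0.6931 / 0.039221 ≈ 17.67.
≈ 18 years.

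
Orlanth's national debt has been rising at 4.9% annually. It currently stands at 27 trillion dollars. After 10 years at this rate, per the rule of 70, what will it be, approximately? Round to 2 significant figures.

Doubling time ≈ 70/4.9 = 14.29 years.
10 years is 10/14.29 ≈ 0.70 doublings, a factor of 2^0.70 ≈ 1.62.
27 × 1.62 ≈ 44 trillion dollars.

around 44 trillion dollars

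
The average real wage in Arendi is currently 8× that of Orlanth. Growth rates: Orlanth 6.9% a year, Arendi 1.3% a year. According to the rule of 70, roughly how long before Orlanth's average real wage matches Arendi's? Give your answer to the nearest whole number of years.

roughly 38 years

What matters is the difference: 5.6 pp.
Rule of 70 on the gap: the ratio halves every 70/5.6 ≈ 12.50 years.
An 8× gap closes after 3 halvings: 3 × 12.50 ≈ 38 years.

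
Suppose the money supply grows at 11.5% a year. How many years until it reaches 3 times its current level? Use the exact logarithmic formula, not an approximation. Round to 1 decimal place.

10.1 years

t = ln(3) / ln(1 + 0.115) = 1.0986 / 0.108854 ≈ 10.09.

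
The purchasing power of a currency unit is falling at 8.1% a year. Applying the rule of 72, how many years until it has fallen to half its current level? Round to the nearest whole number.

≈ 9 years

Falling at 8.1%, it halves about every 72/8.1 = 8.89 years.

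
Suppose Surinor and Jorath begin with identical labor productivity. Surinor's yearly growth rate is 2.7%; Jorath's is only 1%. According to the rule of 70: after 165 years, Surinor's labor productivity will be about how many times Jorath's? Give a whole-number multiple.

Rate gap = 2.7% − 1% = 1.7 points.
The ratio doubles every 70/1.7 ≈ 41.18 years.
165/41.18 ≈ 4.01 doublings → ratio ≈ 2^4.01 ≈ 16.

≈ 16 times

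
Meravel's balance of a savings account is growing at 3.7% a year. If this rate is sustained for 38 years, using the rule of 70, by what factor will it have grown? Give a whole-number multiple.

around 4 times

At 3.7% one doubling takes ≈ 18.92 years; 38 years is 2 of them, so ×4.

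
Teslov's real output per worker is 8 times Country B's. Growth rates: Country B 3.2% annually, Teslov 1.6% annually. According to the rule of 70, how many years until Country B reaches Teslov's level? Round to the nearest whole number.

Country B gains on Teslov at 3.2% − 1.6% = 1.6 points a year.
At that relative rate the gap halves every 70/1.6 ≈ 43.75 years.
An 8 times gap closes after 3 halvings: 3 × 43.75 ≈ 131 years.

131 years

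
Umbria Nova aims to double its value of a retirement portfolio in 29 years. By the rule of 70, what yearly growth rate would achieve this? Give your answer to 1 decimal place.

roughly 2.4%

70 / 29 ≈ 2.41, so about 2.4% per year.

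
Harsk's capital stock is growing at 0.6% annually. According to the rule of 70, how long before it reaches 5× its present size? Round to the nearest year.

Doubling time ≈ 70/0.6 = 116.67 years.
5× is log₂ 5 ≈ 2.32 doublings, so ≈ 2.32 × 116.67 = 271 years.

271 years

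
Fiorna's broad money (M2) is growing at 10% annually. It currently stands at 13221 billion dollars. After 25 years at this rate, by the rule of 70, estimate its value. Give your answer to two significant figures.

roughly 160000 billion dollars

Doubling time ≈ 70/10 = 7.00 years.
25 years is 25/7.00 ≈ 3.57 doublings, a factor of 2^3.57 ≈ 11.88.
13221 × 11.88 ≈ 160000 billion dollars.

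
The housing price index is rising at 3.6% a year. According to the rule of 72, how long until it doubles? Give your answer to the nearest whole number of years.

At 3.6%, doubling takes about 72/3.6 = 20.00 years.

20 years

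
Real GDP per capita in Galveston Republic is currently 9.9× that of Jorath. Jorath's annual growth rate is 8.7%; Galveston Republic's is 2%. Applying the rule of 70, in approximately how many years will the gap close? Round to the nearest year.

≈ 35 years

The growth-rate gap is 8.7% − 2% = 6.7 percentage points.
So the ratio between them halves every 70/6.7 ≈ 10.45 years.
A 9.9× gap takes log₂(9.9) ≈ 3.31 halvings to close: 3.31 × 10.45 ≈ 35 years.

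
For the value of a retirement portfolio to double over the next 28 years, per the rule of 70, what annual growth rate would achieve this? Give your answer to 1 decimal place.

2.5%

70 / 28 ≈ 2.50, so about 2.5% a year.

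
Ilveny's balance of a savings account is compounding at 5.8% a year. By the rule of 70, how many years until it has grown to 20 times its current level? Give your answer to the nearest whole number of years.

One doubling takes 70/5.8 = 12.07 years.
Reaching 20× takes log₂(20) ≈ 4.32 doublings.
4.32 × 12.07 ≈ 52 years.

around 52 years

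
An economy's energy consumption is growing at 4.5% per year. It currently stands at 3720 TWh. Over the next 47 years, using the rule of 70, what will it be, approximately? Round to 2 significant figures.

Doubling time ≈ 70/4.5 = 15.56 years.
47 years is 47/15.56 ≈ 3.02 doublings, a factor of 2^3.02 ≈ 8.11.
3720 × 8.11 ≈ 30000 TWh.

≈ 30000 TWh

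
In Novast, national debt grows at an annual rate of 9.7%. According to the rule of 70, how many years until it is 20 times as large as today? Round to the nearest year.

roughly 31 years

At 9.7% it doubles every 70/9.7 ≈ 7.22 years.
Reaching 20× takes log₂(20) ≈ 4.32 doublings.
4.32 × 7.22 ≈ 31 years.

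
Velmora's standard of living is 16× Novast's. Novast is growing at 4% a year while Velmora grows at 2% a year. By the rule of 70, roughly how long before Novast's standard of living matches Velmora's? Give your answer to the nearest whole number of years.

140 years

What matters is the difference: 2 pp.
Rule of 70 on the gap: the ratio halves every 70/2 ≈ 35.00 years.
A 16× gap closes after 4 halvings: 4 × 35.00 ≈ 140 years.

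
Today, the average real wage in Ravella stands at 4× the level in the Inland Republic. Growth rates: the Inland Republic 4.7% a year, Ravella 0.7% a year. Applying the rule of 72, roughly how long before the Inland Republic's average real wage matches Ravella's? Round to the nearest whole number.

What matters is the difference: 4 pp.
Rule of 72 on the gap: the ratio halves every 72/4 ≈ 18.00 years.
A 4× gap closes after 2 halvings: 2 × 18.00 ≈ 36 years.

around 36 years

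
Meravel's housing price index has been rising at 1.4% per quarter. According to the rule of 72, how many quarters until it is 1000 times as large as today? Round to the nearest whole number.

At 1.4% it doubles every 72/1.4 ≈ 51.43 quarters.
Reaching 1000× takes log₂(1000) ≈ 9.97 doublings.
9.97 × 51.43 ≈ 513 quarters.

around 513 quarters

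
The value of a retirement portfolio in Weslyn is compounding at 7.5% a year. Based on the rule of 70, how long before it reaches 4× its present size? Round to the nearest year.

roughly 19 years

Doubling time ≈ 70/7.5 = 9.33 years.
Getting to 4× needs 2 doublings: 2 × 9.33 ≈ 19 years.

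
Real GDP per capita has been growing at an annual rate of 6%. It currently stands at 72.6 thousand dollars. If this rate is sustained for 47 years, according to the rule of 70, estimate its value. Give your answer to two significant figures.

1200 thousand dollars

It doubles every 70/6 ≈ 11.67 years, so 47 years is 4.03 doublings.
2^4.03 ≈ 16.34; 72.6 × 16.34 ≈ 1200 thousand dollars.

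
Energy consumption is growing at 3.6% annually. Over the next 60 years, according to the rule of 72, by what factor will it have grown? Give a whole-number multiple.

approximately 8 times

At 3.6% one doubling takes ≈ 20.00 years; 60 years is 3 of them, so ×8.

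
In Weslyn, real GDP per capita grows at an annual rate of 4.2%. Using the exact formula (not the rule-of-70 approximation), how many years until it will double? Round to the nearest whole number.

t = ln(2) / ln(1 + 0.042) = 0.6931 / 0.041142 ≈ 16.85.
≈ 17 years.

17 years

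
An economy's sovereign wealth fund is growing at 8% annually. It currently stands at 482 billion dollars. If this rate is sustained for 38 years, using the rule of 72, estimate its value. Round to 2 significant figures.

roughly 9000 billion dollars

Doubling time ≈ 72/8 = 9.00 years.
38 years is 38/9.00 ≈ 4.22 doublings, a factor of 2^4.22 ≈ 18.64.
482 × 18.64 ≈ 9000 billion dollars.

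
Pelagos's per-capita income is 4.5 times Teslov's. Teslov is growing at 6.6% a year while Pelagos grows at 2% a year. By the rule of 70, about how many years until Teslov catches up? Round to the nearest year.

The growth-rate gap is 6.6% − 2% = 4.6 percentage points.
So the ratio between them halves every 70/4.6 ≈ 15.22 years.
A 4.5 times gap takes log₂(4.5) ≈ 2.17 halvings to close: 2.17 × 15.22 ≈ 33 years.

roughly 33 years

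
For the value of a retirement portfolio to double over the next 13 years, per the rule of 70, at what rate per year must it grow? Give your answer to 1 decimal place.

≈ 5.4%

70 / 13 ≈ 5.38, so about 5.4% per year.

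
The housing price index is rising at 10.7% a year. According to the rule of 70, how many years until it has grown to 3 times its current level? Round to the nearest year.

At 10.7% it doubles every 70/10.7 ≈ 6.54 years.
3× is log₂ 3 ≈ 1.58 doublings, so ≈ 1.58 × 6.54 = 10 years.

about 10 years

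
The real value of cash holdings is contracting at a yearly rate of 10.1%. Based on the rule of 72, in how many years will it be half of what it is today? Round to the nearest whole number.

Halving time ≈ 72 / 10.1 = 7.13 → 7 years.

around 7 years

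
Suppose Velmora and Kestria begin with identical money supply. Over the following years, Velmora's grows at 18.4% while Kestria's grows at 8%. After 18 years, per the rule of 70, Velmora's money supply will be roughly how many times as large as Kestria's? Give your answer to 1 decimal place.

Rate gap = 18.4% − 8% = 10.4 points.
The ratio doubles every 70/10.4 ≈ 6.73 years.
18/6.73 ≈ 2.67 doublings → ratio ≈ 2^2.67 ≈ 6.4.

≈ 6.4 times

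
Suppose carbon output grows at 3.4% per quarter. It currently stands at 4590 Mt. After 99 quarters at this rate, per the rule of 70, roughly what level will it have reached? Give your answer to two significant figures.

It doubles every 70/3.4 ≈ 20.59 quarters, so 99 quarters is 4.81 doublings.
2^4.81 ≈ 28.05; 4590 × 28.05 ≈ 130000 Mt.

≈ 130000 Mt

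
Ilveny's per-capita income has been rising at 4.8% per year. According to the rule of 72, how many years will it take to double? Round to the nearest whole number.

At 4.8%, doubling takes about 72/4.8 = 15.00 years.

≈ 15 years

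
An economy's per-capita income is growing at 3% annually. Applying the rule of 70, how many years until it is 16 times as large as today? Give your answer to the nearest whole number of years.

One doubling takes 70/3 = 23.33 years.
16× is 4 doublings, so 4 × 23.33 ≈ 93 years.

approximately 93 years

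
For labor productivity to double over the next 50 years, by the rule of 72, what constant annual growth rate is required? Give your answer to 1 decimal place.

around 1.4%

72 / 50 ≈ 1.44, so about 1.4% annually.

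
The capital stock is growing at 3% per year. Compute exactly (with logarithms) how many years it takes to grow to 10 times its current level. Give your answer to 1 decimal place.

t = ln(10) / ln(1 + 0.03) = 2.3026 / 0.029559 ≈ 77.90.

77.9 years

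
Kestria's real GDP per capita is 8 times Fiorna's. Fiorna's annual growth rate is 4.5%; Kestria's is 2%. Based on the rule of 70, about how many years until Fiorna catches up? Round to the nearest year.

The growth-rate gap is 4.5% − 2% = 2.5 percentage points.
So the ratio between them halves every 70/2.5 ≈ 28.00 years.
An 8 times gap closes after 3 halvings: 3 × 28.00 ≈ 84 years.

around 84 years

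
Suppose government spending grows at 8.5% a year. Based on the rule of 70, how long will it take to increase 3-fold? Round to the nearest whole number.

roughly 13 years

One doubling takes 70/8.5 = 8.24 years.
Reaching 3× takes log₂(3) ≈ 1.58 doublings.
1.58 × 8.24 ≈ 13 years.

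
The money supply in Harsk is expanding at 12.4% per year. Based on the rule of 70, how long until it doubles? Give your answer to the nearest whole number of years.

approximately 6 years

At 12.4%, doubling takes about 70/12.4 = 5.65 years.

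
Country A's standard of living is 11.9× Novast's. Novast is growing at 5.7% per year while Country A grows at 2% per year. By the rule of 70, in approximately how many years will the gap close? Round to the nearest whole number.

about 68 years

What matters is the difference: 3.7 pp.
Rule of 70 on the gap: the ratio halves every 70/3.7 ≈ 18.92 years.
An 11.9× gap takes log₂(11.9) ≈ 3.57 halvings to close: 3.57 × 18.92 ≈ 68 years.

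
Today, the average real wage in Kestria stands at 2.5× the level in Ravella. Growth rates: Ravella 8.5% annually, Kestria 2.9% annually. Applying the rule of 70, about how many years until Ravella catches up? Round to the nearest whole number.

approximately 17 years

Ravella gains on Kestria at 8.5% − 2.9% = 5.6 points a year.
At that relative rate the gap halves every 70/5.6 ≈ 12.50 years.
A 2.5× gap takes log₂(2.5) ≈ 1.32 halvings to close: 1.32 × 12.50 ≈ 17 years.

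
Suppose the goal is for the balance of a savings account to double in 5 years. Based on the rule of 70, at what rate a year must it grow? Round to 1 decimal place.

approximately 14.0%

70 / 5 ≈ 14.00, so about 14.0% a year.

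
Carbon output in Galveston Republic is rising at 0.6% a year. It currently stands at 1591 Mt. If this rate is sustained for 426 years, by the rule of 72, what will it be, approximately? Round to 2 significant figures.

around 19000 Mt

It doubles every 72/0.6 ≈ 120.00 years, so 426 years is 3.55 doublings.
2^3.55 ≈ 11.71; 1591 × 11.71 ≈ 19000 Mt.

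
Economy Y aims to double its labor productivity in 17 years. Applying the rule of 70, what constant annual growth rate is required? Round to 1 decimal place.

70 / 17 ≈ 4.12, so about 4.1% annually.

around 4.1% annually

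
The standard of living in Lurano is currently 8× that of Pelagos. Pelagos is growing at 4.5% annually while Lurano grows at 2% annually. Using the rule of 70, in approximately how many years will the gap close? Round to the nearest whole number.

84 years

What matters is the difference: 2.5 pp.
Rule of 70 on the gap: the ratio halves every 70/2.5 ≈ 28.00 years.
An 8× gap closes after 3 halvings: 3 × 28.00 ≈ 84 years.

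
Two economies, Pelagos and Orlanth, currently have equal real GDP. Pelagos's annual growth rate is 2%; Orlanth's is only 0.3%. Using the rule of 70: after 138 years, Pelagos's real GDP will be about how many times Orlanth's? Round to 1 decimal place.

roughly 10.2 times

Rate gap = 2% − 0.3% = 1.7 points.
The ratio doubles every 70/1.7 ≈ 41.18 years.
138/41.18 ≈ 3.35 doublings → ratio ≈ 2^3.35 ≈ 10.2.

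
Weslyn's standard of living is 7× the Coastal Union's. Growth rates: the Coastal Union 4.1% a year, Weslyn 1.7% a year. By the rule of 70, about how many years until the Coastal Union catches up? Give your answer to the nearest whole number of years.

about 82 years

What matters is the difference: 2.4 pp.
Rule of 70 on the gap: the ratio halves every 70/2.4 ≈ 29.17 years.
A 7× gap takes log₂(7) ≈ 2.81 halvings to close: 2.81 × 29.17 ≈ 82 years.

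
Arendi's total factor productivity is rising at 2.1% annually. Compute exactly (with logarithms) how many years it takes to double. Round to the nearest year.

33 years

t = ln(2) / ln(1 + 0.021) = 0.6931 / 0.020783 ≈ 33.35.
≈ 33 years.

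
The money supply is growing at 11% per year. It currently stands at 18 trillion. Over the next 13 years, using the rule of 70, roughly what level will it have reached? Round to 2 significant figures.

≈ 74 trillion

It doubles every 70/11 ≈ 6.36 years, so 13 years is 2.04 doublings.
2^2.04 ≈ 4.11; 18 × 4.11 ≈ 74 trillion.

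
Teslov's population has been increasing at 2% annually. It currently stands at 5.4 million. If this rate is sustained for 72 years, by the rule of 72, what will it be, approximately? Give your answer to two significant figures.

Doubling time ≈ 72/2 = 36.00 years.
72 years is 72/36.00 ≈ 2.00 doublings, a factor of 2^2.00 ≈ 4.00.
5.4 × 4.00 ≈ 22 million.

≈ 22 million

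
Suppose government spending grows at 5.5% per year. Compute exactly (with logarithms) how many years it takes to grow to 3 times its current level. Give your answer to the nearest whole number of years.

21 years

t = ln(3) / ln(1 + 0.055) = 1.0986 / 0.053541 ≈ 20.52.
≈ 21 years.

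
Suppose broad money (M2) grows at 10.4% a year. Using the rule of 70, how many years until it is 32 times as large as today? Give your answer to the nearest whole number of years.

At 10.4% it doubles every 70/10.4 ≈ 6.73 years.
32× is 5 doublings, so 5 × 6.73 ≈ 34 years.

34 years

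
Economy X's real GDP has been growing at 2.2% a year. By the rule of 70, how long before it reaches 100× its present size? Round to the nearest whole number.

around 211 years

Doubling time ≈ 70/2.2 = 31.82 years.
Reaching 100× takes log₂(100) ≈ 6.64 doublings.
6.64 × 31.82 ≈ 211 years.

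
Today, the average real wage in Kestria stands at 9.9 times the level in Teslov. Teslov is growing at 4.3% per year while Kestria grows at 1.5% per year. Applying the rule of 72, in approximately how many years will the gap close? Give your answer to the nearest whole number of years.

≈ 85 years

What matters is the difference: 2.8 pp.
Rule of 72 on the gap: the ratio halves every 72/2.8 ≈ 25.71 years.
A 9.9 times gap takes log₂(9.9) ≈ 3.31 halvings to close: 3.31 × 25.71 ≈ 85 years.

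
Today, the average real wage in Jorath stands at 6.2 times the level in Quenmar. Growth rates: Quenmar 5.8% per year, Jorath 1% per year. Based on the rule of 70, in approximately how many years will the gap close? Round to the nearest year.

What matters is the difference: 4.8 pp.
Rule of 70 on the gap: the ratio halves every 70/4.8 ≈ 14.58 years.
A 6.2 times gap takes log₂(6.2) ≈ 2.63 halvings to close: 2.63 × 14.58 ≈ 38 years.

around 38 years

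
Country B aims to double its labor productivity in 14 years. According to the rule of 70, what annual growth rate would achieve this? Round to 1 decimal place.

70 / 14 ≈ 5.00, so about 5.0% annually.

around 5.0% annually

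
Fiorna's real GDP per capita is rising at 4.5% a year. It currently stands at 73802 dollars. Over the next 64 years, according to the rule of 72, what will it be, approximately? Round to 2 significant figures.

Doubling time ≈ 72/4.5 = 16.00 years.
64 years is 64/16.00 ≈ 4.00 doublings, a factor of 2^4.00 ≈ 16.00.
73802 × 16.00 ≈ 1200000 dollars.

approximately 1200000 dollars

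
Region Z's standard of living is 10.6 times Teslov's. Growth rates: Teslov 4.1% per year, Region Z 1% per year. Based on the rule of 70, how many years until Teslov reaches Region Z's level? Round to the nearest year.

What matters is the difference: 3.1 pp.
Rule of 70 on the gap: the ratio halves every 70/3.1 ≈ 22.58 years.
A 10.6 times gap takes log₂(10.6) ≈ 3.41 halvings to close: 3.41 × 22.58 ≈ 77 years.

≈ 77 years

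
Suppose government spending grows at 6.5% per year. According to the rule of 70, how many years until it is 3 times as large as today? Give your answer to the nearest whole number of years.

approximately 17 years

Doubling time ≈ 70/6.5 = 10.77 years.
Reaching 3× takes log₂(3) ≈ 1.58 doublings.
1.58 × 10.77 ≈ 17 years.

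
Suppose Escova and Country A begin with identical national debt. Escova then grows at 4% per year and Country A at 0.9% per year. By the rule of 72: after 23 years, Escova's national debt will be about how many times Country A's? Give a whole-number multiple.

Escova pulls ahead at 3.1 pp per year, so the ratio doubles every 72/3.1 ≈ 23.23 years.
In 23 years that's 0.99 doublings: 2^0.99 ≈ 2.

≈ 2 times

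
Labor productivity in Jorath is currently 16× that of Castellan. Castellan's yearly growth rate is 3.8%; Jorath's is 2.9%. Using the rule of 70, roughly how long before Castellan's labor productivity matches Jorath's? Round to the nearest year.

311 years

Castellan gains on Jorath at 3.8% − 2.9% = 0.9 points a year.
At that relative rate the gap halves every 70/0.9 ≈ 77.78 years.
A 16× gap closes after 4 halvings: 4 × 77.78 ≈ 311 years.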